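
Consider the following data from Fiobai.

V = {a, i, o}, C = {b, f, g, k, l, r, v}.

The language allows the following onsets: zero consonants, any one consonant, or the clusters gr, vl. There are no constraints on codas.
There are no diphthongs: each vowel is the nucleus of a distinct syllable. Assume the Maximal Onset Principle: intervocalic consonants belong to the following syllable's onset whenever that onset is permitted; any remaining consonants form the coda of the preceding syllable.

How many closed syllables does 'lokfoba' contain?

The vowels are o, o, a — 3 nuclei, so 3 syllables.
Between /o/ (V1) and /o/ (V2): cluster /kf/ — the longest permitted-onset suffix is /f/; onset = /f/, preceding coda = /k/.
Between /o/ (V2) and /a/ (V3): /b/ → onset of the next syllable (single consonants are always licit onsets).
So the parse is lok.fo.ba.
Classifying each syllable: /lok/ (closed), /fo/ (open), /ba/ (open).
Closed syllables: 1.

1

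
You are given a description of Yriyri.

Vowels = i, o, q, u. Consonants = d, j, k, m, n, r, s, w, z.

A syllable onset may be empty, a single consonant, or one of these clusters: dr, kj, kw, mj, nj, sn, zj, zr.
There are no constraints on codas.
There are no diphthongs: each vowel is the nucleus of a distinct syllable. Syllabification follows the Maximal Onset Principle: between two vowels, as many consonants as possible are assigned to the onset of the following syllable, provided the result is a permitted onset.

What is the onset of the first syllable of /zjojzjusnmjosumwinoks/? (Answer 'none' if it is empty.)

Nuclei (vowels): o, u, o, u, i, o → 6 syllables.
σ1/σ2 boundary: /jzj/; trying suffixes from longest down, /zj/ is the first permitted one, so coda /j/ | onset /zj/.
σ2/σ3 boundary: /snmj/ splits as /sn/ + /mj/ (/mj/ is the longest suffix that is a licit onset).
σ3/σ4 boundary: /s/ is a single consonant, so it becomes the next onset.
σ4/σ5 boundary: cluster /mw/ — the longest permitted-onset suffix is /w/; onset = /w/, preceding coda = /m/.
σ5/σ6 boundary: just /n/ — single C goes to the following onset.
So the parse is zjoj.zjusn.mjo.sum.wi.noks.
Syllable 1 is /zjoj/: onset /zj/, nucleus /o/, coda /j/.

zj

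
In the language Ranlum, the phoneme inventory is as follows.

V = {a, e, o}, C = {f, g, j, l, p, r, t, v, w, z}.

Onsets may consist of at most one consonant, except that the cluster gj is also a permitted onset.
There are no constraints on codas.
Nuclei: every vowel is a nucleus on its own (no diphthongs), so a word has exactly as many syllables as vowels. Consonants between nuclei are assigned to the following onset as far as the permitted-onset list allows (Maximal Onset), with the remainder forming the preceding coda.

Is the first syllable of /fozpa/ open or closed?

Nuclei (vowels): o, a → 2 syllables.
/o…a/ gap (V1→V2): /zp/ — longest licit onset from the right is /p/, leaving /z/ as coda.
Putting it together: foz.pa.
Syllable 1 is /foz/ with coda /z/, so it is closed.

closed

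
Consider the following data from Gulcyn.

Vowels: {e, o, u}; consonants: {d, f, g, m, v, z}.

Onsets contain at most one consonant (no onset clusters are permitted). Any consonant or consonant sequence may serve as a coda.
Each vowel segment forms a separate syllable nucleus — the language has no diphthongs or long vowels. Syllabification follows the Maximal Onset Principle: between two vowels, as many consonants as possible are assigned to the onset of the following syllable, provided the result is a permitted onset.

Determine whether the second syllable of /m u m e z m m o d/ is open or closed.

The vowels are u, e, o — 3 nuclei, so 3 syllables.
Between /u/ (V1) and /e/ (V2): /m/ is a single consonant, so it becomes the next onset.
Between /e/ (V2) and /o/ (V3): cluster /zmm/ — the longest permitted-onset suffix is /m/; onset = /m/, preceding coda = /zm/.
So the parse is mu.mezm.mod.
Syllable 2 is /mezm/ with coda /zm/, so it is closed.

closed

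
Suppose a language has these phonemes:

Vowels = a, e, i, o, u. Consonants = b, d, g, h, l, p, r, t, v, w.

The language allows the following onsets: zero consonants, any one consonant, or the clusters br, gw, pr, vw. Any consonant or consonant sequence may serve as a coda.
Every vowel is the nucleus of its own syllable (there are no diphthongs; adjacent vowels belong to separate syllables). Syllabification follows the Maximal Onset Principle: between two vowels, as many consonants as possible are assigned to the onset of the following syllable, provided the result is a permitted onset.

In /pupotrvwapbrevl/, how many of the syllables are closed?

3

Nuclei (vowels): u, o, a, e → 4 syllables.
/u…o/ gap (V1→V2): /p/ is a single consonant, so it becomes the next onset.
/o…a/ gap (V2→V3): /trvw/ — longest licit onset from the right is /vw/, leaving /tr/ as coda.
/a…e/ gap (V3→V4): /pbr/; trying suffixes from longest down, /br/ is the first permitted one, so coda /p/ | onset /br/.
So the parse is pu.potr.vwap.brevl.
Classifying each syllable: /pu/ (open), /potr/ (closed), /vwap/ (closed), /brevl/ (closed).
Closed syllables: 3.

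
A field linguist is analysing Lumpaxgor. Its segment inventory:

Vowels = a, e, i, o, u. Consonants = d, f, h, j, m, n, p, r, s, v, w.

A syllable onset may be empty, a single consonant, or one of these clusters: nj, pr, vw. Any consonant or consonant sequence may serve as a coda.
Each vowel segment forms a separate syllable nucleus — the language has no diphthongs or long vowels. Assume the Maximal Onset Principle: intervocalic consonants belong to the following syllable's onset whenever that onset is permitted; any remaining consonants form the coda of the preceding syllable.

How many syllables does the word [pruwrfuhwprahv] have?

Vowels present: u, u, a; each is a nucleus, giving 3 syllables.

3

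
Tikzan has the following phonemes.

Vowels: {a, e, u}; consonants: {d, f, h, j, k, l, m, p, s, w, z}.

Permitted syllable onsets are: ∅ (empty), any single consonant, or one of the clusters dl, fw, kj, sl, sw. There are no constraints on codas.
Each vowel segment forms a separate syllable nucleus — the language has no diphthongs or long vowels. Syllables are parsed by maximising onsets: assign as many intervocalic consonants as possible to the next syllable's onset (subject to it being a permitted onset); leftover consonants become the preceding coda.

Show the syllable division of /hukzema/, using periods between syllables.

Vowels present: u, e, a; each is a nucleus, giving 3 syllables.
/u…e/ gap (V1→V2): /kz/ splits as /k/ + /z/ (/z/ is the longest suffix that is a licit onset).
/e…a/ gap (V2→V3): /m/ → onset of the next syllable (single consonants are always licit onsets).

huk.ze.ma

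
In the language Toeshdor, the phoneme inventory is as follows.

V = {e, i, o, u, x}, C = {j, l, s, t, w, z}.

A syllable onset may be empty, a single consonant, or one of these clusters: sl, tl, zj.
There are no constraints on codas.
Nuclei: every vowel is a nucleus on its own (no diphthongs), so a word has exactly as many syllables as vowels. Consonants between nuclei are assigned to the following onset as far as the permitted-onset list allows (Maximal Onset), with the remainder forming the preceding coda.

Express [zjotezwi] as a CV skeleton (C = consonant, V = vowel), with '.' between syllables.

CCV.CVC.CV

The vowels are o, e, i — 3 nuclei, so 3 syllables.
/o…e/ gap (V1→V2): /t/ → onset of the next syllable (single consonants are always licit onsets).
/e…i/ gap (V2→V3): /zw/ — longest licit onset from the right is /w/, leaving /z/ as coda.
Result: zjo.tez.wi.
Mapping each syllable to C/V: /zjo/ → CCV, /tez/ → CVC, /wi/ → CV.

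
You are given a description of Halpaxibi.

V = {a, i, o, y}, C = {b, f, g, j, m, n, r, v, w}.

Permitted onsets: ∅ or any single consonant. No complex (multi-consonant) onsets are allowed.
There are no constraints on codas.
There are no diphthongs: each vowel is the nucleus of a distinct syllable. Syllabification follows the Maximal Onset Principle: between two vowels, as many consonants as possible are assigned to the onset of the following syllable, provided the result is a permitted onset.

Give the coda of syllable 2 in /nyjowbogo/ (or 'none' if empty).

w

Nuclei (vowels): y, o, o, o → 4 syllables.
V1 /y/ – V2 /o/: /j/ is a single consonant, so it becomes the next onset.
V2 /o/ – V3 /o/: /wb/ — longest licit onset from the right is /b/, leaving /w/ as coda.
V3 /o/ – V4 /o/: /g/ → onset of the next syllable (single consonants are always licit onsets).
Result: ny.jow.bo.go.
Syllable 2 is /jow/: onset /j/, nucleus /o/, coda /w/.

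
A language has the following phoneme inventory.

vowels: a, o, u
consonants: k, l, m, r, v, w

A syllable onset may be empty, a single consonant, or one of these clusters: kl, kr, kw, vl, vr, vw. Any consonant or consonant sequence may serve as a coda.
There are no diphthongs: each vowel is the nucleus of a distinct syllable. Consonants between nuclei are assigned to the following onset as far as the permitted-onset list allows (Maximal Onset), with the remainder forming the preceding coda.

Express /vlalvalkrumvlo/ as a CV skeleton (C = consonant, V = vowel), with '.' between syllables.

Nuclei (vowels): a, a, u, o → 4 syllables.
V1 /a/ – V2 /a/: /lv/ splits as /l/ + /v/ (/v/ is the longest suffix that is a licit onset).
V2 /a/ – V3 /u/: cluster /lkr/ — the longest permitted-onset suffix is /kr/; onset = /kr/, preceding coda = /l/.
V3 /u/ – V4 /o/: /mvl/; trying suffixes from longest down, /vl/ is the first permitted one, so coda /m/ | onset /vl/.
Putting it together: vlal.val.krum.vlo.
Mapping each syllable to C/V: /vlal/ → CCVC, /val/ → CVC, /krum/ → CCVC, /vlo/ → CCV.

CCVC.CVC.CCVC.CCV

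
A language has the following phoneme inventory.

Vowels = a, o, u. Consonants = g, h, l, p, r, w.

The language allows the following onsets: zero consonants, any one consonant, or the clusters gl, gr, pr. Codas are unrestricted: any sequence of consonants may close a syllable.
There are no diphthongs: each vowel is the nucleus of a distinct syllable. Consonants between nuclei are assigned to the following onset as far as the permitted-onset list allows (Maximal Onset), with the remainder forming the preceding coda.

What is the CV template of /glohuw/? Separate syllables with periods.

Nuclei (vowels): o, u → 2 syllables.
σ1/σ2 boundary: /h/ is a single consonant, so it becomes the next onset.
So the parse is glo.huw.
Mapping each syllable to C/V: /glo/ → CCV, /huw/ → CVC.

CCV.CVC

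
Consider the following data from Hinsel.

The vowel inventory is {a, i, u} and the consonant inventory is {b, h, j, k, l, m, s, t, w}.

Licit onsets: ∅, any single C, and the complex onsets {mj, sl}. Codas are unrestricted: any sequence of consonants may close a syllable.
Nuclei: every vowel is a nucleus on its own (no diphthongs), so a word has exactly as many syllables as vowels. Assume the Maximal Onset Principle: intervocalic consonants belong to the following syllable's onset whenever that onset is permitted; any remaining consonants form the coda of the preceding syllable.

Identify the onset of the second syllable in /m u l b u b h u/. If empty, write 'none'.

b

Vowels present: u, u, u; each is a nucleus, giving 3 syllables.
σ1/σ2 boundary: /lb/ splits as /l/ + /b/ (/b/ is the longest suffix that is a licit onset).
σ2/σ3 boundary: cluster /bh/ — the longest permitted-onset suffix is /h/; onset = /h/, preceding coda = /b/.
So the parse is mul.bub.hu.
Syllable 2 is /bub/: onset /b/, nucleus /u/, coda /b/.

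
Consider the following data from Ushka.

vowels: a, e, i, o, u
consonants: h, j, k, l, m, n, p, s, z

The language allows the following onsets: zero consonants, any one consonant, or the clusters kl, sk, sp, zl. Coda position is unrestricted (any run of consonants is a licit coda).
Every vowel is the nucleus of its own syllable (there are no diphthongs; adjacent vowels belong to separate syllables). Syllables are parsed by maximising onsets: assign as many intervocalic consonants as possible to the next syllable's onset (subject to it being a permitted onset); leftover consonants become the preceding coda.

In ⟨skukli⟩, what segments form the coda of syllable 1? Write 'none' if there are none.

none

Vowels present: u, i; each is a nucleus, giving 2 syllables.
V1 /u/ – V2 /i/: /kl/ — entire cluster is a permitted onset → onset /kl/, coda ∅.
Result: sku.kli.
Syllable 1 is /sku/: onset /sk/, nucleus /u/, coda ∅.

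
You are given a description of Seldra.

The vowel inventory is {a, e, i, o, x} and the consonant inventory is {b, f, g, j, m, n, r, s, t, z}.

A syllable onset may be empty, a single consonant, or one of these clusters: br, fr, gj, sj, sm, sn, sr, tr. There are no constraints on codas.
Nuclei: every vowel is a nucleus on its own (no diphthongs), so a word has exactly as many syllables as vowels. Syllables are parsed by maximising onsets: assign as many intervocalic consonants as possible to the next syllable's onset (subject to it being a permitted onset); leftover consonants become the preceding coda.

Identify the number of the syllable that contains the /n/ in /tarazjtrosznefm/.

Nuclei (vowels): a, a, o, e → 4 syllables.
V1 /a/ – V2 /a/: /r/ → onset of the next syllable (single consonants are always licit onsets).
V2 /a/ – V3 /o/: cluster /zjtr/ — the longest permitted-onset suffix is /tr/; onset = /tr/, preceding coda = /zj/.
V3 /o/ – V4 /e/: cluster /szn/ — the longest permitted-onset suffix is /n/; onset = /n/, preceding coda = /sz/.
Result: ta.razj.trosz.nefm.
The /n/ is in the onset of syllable 4 (/nefm/).

4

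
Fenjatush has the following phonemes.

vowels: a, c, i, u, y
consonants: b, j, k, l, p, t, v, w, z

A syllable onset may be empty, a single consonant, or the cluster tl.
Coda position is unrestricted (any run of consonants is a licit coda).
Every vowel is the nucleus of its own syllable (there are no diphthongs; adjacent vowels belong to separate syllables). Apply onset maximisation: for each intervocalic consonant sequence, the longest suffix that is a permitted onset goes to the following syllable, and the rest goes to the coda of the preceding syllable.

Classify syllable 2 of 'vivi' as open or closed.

The vowels are i, i — 2 nuclei, so 2 syllables.
/i…i/ gap (V1→V2): /v/ → onset of the next syllable (single consonants are always licit onsets).
So the parse is vi.vi.
Syllable 2 is /vi/; it ends in its nucleus with no coda, so it is open.

open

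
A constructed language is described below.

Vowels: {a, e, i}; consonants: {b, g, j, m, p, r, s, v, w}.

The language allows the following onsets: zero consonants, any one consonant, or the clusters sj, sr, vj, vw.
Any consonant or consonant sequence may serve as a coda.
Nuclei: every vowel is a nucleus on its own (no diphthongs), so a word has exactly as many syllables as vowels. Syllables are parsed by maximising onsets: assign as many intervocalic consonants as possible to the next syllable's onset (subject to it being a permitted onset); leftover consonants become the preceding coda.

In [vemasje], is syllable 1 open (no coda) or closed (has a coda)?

Vowels present: e, a, e; each is a nucleus, giving 3 syllables.
V1 /e/ – V2 /a/: /m/ is a single consonant, so it becomes the next onset.
V2 /a/ – V3 /e/: cluster /sj/ — /sj/ is itself a permitted onset, so the whole cluster goes right; preceding coda = ∅.
Result: ve.ma.sje.
Syllable 1 is /ve/; it ends in its nucleus with no coda, so it is open.

open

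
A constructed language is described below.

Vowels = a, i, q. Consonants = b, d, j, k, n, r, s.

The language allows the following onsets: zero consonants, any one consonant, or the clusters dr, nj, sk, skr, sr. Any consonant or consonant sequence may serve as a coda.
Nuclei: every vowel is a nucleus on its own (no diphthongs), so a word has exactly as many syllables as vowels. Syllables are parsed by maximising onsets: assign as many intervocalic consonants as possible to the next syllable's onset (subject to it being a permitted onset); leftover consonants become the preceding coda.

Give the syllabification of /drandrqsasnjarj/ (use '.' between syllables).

Nuclei (vowels): a, q, a, a → 4 syllables.
Between /a/ (V1) and /q/ (V2): /ndr/ splits as /n/ + /dr/ (/dr/ is the longest suffix that is a licit onset).
Between /q/ (V2) and /a/ (V3): /s/ is a single consonant, so it becomes the next onset.
Between /a/ (V3) and /a/ (V4): cluster /snj/ — the longest permitted-onset suffix is /nj/; onset = /nj/, preceding coda = /s/.

dran.drq.sas.njarj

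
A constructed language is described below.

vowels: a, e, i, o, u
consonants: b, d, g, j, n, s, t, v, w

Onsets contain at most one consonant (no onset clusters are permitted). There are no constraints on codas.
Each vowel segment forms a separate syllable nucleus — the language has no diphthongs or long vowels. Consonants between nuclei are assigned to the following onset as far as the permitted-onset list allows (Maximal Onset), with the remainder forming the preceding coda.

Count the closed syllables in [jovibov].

1

Vowels present: o, i, o; each is a nucleus, giving 3 syllables.
/o…i/ gap (V1→V2): /v/ → onset of the next syllable (single consonants are always licit onsets).
/i…o/ gap (V2→V3): just /b/ — single C goes to the following onset.
Result: jo.vi.bov.
Classifying each syllable: /jo/ (open), /vi/ (open), /bov/ (closed).
Closed syllables: 1.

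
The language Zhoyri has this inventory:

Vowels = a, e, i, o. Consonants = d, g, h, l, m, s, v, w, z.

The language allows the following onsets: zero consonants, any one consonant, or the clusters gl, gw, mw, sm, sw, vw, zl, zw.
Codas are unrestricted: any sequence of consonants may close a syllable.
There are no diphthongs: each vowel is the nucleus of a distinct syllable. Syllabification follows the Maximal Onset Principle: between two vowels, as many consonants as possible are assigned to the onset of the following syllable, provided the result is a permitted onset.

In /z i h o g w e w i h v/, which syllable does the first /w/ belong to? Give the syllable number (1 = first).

Nuclei (vowels): i, o, e, i → 4 syllables.
/i…o/ gap (V1→V2): /h/ is a single consonant, so it becomes the next onset.
/o…e/ gap (V2→V3): /gw/ is a licit onset in full, so it all attaches to the next syllable.
/e…i/ gap (V3→V4): /w/ is a single consonant, so it becomes the next onset.
So the parse is zi.ho.gwe.wihv.
The first /w/ is in the onset of syllable 3 (/gwe/).

3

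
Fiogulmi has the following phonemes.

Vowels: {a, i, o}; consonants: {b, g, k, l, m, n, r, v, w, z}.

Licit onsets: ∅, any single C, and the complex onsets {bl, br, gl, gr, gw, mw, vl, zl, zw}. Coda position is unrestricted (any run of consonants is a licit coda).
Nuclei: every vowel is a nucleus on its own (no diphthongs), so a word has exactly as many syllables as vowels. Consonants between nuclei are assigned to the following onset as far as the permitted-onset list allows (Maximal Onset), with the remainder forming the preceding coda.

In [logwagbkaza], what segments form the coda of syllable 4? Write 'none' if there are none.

Nuclei (vowels): o, a, a, a → 4 syllables.
V1 /o/ – V2 /a/: /gw/ is a licit onset in full, so it all attaches to the next syllable.
V2 /a/ – V3 /a/: /gbk/ — longest licit onset from the right is /k/, leaving /gb/ as coda.
V3 /a/ – V4 /a/: /z/ → onset of the next syllable (single consonants are always licit onsets).
So the parse is lo.gwagb.ka.za.
Syllable 4 is /za/: onset /z/, nucleus /a/, coda ∅.

none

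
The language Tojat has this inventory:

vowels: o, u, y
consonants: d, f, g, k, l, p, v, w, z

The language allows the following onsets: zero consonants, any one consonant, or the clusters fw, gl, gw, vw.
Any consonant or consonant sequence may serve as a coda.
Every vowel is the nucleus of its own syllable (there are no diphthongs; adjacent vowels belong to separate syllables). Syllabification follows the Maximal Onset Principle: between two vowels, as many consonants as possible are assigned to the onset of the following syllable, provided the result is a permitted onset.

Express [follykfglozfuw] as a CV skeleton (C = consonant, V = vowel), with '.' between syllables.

Nuclei (vowels): o, y, o, u → 4 syllables.
V1 /o/ – V2 /y/: /ll/ splits as /l/ + /l/ (/l/ is the longest suffix that is a licit onset).
V2 /y/ – V3 /o/: /kfgl/; trying suffixes from longest down, /gl/ is the first permitted one, so coda /kf/ | onset /gl/.
V3 /o/ – V4 /u/: /zf/ splits as /z/ + /f/ (/f/ is the longest suffix that is a licit onset).
So the parse is fol.lykf.gloz.fuw.
Mapping each syllable to C/V: /fol/ → CVC, /lykf/ → CVCC, /gloz/ → CCVC, /fuw/ → CVC.

CVC.CVCC.CCVC.CVC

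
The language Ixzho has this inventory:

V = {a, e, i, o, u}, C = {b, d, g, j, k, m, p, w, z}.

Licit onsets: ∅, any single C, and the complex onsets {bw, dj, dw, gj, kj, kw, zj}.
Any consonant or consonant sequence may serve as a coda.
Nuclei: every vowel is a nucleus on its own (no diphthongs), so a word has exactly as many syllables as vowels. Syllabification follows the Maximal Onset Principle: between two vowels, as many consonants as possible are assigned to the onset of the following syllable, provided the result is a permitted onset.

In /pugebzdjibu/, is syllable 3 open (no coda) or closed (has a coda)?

Vowels present: u, e, i, u; each is a nucleus, giving 4 syllables.
V1 /u/ – V2 /e/: /g/ → onset of the next syllable (single consonants are always licit onsets).
V2 /e/ – V3 /i/: /bzdj/ — longest licit onset from the right is /dj/, leaving /bz/ as coda.
V3 /i/ – V4 /u/: /b/ → onset of the next syllable (single consonants are always licit onsets).
Putting it together: pu.gebz.dji.bu.
Syllable 3 is /dji/; it ends in its nucleus with no coda, so it is open.

open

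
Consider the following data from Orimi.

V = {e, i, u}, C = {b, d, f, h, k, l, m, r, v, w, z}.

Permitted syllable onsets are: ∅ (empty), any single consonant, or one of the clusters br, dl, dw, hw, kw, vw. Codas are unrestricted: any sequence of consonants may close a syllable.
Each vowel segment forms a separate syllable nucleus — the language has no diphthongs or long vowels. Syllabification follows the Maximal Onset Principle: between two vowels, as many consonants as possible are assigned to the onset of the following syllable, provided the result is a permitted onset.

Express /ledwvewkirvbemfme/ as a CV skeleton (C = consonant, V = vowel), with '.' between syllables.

Vowels present: e, e, i, e, e; each is a nucleus, giving 5 syllables.
V1 /e/ – V2 /e/: /dwv/ splits as /dw/ + /v/ (/v/ is the longest suffix that is a licit onset).
V2 /e/ – V3 /i/: cluster /wk/ — the longest permitted-onset suffix is /k/; onset = /k/, preceding coda = /w/.
V3 /i/ – V4 /e/: /rvb/ — longest licit onset from the right is /b/, leaving /rv/ as coda.
V4 /e/ – V5 /e/: /mfm/; trying suffixes from longest down, /m/ is the first permitted one, so coda /mf/ | onset /m/.
Result: ledw.vew.kirv.bemf.me.
Mapping each syllable to C/V: /ledw/ → CVCC, /vew/ → CVC, /kirv/ → CVCC, /bemf/ → CVCC, /me/ → CV.

CVCC.CVC.CVCC.CVCC.CV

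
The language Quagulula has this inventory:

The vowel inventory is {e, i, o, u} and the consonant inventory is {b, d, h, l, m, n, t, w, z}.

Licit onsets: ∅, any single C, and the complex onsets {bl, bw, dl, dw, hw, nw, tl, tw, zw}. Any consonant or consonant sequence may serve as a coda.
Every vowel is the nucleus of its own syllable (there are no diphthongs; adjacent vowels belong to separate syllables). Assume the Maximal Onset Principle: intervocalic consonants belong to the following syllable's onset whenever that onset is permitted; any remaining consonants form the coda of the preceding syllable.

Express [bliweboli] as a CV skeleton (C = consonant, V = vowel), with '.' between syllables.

Nuclei (vowels): i, e, o, i → 4 syllables.
Between /i/ (V1) and /e/ (V2): just /w/ — single C goes to the following onset.
Between /e/ (V2) and /o/ (V3): /b/ → onset of the next syllable (single consonants are always licit onsets).
Between /o/ (V3) and /i/ (V4): /l/ is a single consonant, so it becomes the next onset.
So the parse is bli.we.bo.li.
Mapping each syllable to C/V: /bli/ → CCV, /we/ → CV, /bo/ → CV, /li/ → CV.

CCV.CV.CV.CV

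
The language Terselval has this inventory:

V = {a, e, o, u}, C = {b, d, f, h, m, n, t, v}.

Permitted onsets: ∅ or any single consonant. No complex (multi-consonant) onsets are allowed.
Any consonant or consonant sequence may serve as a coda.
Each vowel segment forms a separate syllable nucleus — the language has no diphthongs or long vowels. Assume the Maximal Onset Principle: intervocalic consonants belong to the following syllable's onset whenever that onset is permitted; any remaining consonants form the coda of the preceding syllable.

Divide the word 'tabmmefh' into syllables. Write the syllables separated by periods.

Nuclei (vowels): a, e → 2 syllables.
V1 /a/ – V2 /e/: cluster /bmm/ — the longest permitted-onset suffix is /m/; onset = /m/, preceding coda = /bm/.

tabm.mefh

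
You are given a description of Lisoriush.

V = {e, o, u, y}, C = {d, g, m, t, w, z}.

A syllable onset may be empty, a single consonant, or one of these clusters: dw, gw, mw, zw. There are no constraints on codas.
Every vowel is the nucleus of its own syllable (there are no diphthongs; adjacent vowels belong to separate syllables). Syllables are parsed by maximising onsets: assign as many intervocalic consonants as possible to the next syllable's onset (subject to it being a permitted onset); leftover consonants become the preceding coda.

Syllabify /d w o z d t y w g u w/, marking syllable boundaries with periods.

Nuclei (vowels): o, y, u → 3 syllables.
σ1/σ2 boundary: cluster /zdt/ — the longest permitted-onset suffix is /t/; onset = /t/, preceding coda = /zd/.
σ2/σ3 boundary: /wg/ splits as /w/ + /g/ (/g/ is the longest suffix that is a licit onset).

dwozd.tyw.guw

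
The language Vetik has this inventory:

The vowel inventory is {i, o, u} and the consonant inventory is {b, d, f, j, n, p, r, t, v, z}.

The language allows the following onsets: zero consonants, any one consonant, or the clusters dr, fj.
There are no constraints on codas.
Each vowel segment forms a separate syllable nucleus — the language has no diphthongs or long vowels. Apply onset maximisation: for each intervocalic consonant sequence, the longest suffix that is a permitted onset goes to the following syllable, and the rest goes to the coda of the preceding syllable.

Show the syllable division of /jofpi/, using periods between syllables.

Nuclei (vowels): o, i → 2 syllables.
V1 /o/ – V2 /i/: /fp/ — longest licit onset from the right is /p/, leaving /f/ as coda.

jof.pi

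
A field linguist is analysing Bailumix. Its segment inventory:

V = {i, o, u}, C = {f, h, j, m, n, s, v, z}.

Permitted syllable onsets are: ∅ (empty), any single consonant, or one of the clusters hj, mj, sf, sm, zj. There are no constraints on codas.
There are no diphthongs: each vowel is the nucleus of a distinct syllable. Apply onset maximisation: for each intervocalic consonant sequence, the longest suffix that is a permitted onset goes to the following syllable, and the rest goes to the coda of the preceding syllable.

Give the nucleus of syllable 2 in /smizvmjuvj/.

u

Nuclei (vowels): i, u → 2 syllables.
The second nucleus (vowel 2 from the left) is /u/.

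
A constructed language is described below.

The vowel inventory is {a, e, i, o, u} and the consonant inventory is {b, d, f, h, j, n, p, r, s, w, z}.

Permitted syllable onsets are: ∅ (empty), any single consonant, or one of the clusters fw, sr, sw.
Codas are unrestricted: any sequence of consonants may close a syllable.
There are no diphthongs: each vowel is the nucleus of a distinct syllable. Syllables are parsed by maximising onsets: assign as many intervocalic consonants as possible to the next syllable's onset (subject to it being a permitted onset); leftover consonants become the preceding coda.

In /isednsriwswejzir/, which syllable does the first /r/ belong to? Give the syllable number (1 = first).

The vowels are i, e, i, e, i — 5 nuclei, so 5 syllables.
V1 /i/ – V2 /e/: /s/ → onset of the next syllable (single consonants are always licit onsets).
V2 /e/ – V3 /i/: /dnsr/ splits as /dn/ + /sr/ (/sr/ is the longest suffix that is a licit onset).
V3 /i/ – V4 /e/: cluster /wsw/ — the longest permitted-onset suffix is /sw/; onset = /sw/, preceding coda = /w/.
V4 /e/ – V5 /i/: /jz/ — longest licit onset from the right is /z/, leaving /j/ as coda.
Putting it together: i.sedn.sriw.swej.zir.
The first /r/ is in the onset of syllable 3 (/sriw/).

3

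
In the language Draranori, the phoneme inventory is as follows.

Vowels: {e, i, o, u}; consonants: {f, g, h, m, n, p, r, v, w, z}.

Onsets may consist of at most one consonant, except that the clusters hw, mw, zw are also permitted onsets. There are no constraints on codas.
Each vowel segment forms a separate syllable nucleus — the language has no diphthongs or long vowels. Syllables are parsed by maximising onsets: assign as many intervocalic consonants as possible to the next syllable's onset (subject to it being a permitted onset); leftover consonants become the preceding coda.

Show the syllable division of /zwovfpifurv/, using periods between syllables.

zwovf.pi.furv

Nuclei (vowels): o, i, u → 3 syllables.
σ1/σ2 boundary: cluster /vfp/ — the longest permitted-onset suffix is /p/; onset = /p/, preceding coda = /vf/.
σ2/σ3 boundary: /f/ → onset of the next syllable (single consonants are always licit onsets).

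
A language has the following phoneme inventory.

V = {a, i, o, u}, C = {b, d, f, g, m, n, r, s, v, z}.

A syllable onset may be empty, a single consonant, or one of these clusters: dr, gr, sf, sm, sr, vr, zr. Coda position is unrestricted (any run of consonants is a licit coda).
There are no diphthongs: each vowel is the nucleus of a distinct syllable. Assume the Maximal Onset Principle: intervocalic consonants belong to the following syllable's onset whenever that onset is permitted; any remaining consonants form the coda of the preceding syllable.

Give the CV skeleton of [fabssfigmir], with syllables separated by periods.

Vowels present: a, i, i; each is a nucleus, giving 3 syllables.
σ1/σ2 boundary: /bssf/; trying suffixes from longest down, /sf/ is the first permitted one, so coda /bs/ | onset /sf/.
σ2/σ3 boundary: /gm/; trying suffixes from longest down, /m/ is the first permitted one, so coda /g/ | onset /m/.
So the parse is fabs.sfig.mir.
Mapping each syllable to C/V: /fabs/ → CVCC, /sfig/ → CCVC, /mir/ → CVC.

CVCC.CCVC.CVC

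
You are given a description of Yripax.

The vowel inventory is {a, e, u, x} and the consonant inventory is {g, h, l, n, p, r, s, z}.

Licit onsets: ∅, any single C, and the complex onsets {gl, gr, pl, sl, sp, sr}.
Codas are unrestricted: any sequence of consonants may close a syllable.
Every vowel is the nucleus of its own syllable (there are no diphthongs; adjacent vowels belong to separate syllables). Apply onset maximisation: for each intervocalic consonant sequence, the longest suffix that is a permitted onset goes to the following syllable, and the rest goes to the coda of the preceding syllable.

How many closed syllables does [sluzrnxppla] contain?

Vowels present: u, x, a; each is a nucleus, giving 3 syllables.
V1 /u/ – V2 /x/: cluster /zrn/ — the longest permitted-onset suffix is /n/; onset = /n/, preceding coda = /zr/.
V2 /x/ – V3 /a/: /ppl/; trying suffixes from longest down, /pl/ is the first permitted one, so coda /p/ | onset /pl/.
Syllabification: sluzr.nxp.pla.
Classifying each syllable: /sluzr/ (closed), /nxp/ (closed), /pla/ (open).
Closed syllables: 2.

2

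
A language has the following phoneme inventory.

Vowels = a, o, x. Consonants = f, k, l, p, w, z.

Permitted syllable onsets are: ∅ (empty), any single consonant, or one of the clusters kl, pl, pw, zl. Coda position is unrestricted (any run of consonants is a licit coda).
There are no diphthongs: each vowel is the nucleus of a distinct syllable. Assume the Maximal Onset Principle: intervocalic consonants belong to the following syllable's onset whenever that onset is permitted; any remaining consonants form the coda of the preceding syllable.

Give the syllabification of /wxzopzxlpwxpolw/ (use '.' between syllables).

wx.zop.zxl.pwx.polw

Nuclei (vowels): x, o, x, x, o → 5 syllables.
Between /x/ (V1) and /o/ (V2): /z/ is a single consonant, so it becomes the next onset.
Between /o/ (V2) and /x/ (V3): /pz/; trying suffixes from longest down, /z/ is the first permitted one, so coda /p/ | onset /z/.
Between /x/ (V3) and /x/ (V4): /lpw/ splits as /l/ + /pw/ (/pw/ is the longest suffix that is a licit onset).
Between /x/ (V4) and /o/ (V5): just /p/ — single C goes to the following onset.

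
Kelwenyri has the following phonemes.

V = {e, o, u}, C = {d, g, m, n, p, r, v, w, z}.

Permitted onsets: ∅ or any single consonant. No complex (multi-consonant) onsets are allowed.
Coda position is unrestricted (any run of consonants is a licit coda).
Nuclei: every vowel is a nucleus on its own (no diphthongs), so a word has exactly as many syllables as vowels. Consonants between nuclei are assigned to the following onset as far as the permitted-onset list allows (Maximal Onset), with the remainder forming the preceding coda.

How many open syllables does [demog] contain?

Nuclei (vowels): e, o → 2 syllables.
V1 /e/ – V2 /o/: just /m/ — single C goes to the following onset.
Putting it together: de.mog.
Classifying each syllable: /de/ (open), /mog/ (closed).
Open syllables: 1.

1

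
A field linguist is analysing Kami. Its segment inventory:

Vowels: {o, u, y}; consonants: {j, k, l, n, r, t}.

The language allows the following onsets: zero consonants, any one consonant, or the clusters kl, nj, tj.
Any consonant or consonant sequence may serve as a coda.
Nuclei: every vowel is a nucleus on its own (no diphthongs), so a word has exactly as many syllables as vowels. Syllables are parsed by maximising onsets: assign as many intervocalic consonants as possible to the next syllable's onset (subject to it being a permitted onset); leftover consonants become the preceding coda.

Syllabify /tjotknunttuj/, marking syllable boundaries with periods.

tjotk.nunt.tuj

The vowels are o, u, u — 3 nuclei, so 3 syllables.
/o…u/ gap (V1→V2): /tkn/ — longest licit onset from the right is /n/, leaving /tk/ as coda.
/u…u/ gap (V2→V3): /ntt/; trying suffixes from longest down, /t/ is the first permitted one, so coda /nt/ | onset /t/.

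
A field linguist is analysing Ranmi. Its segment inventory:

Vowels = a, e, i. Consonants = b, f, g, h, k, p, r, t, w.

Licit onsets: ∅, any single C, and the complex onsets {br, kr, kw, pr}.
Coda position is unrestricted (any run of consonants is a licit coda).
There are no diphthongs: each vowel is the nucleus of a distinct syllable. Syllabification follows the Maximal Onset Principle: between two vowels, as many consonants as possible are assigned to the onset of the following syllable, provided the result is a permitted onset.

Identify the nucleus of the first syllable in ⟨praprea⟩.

a

Nuclei (vowels): a, e, a → 3 syllables.
The first nucleus (vowel 1 from the left) is /a/.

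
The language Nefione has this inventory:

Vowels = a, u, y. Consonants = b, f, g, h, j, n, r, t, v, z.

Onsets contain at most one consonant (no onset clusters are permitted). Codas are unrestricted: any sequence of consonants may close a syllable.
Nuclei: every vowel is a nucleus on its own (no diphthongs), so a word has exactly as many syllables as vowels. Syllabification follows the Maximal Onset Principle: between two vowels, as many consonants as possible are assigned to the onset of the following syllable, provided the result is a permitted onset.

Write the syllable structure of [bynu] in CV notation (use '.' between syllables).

Nuclei (vowels): y, u → 2 syllables.
Between /y/ (V1) and /u/ (V2): /n/ is a single consonant, so it becomes the next onset.
Result: by.nu.
Mapping each syllable to C/V: /by/ → CV, /nu/ → CV.

CV.CV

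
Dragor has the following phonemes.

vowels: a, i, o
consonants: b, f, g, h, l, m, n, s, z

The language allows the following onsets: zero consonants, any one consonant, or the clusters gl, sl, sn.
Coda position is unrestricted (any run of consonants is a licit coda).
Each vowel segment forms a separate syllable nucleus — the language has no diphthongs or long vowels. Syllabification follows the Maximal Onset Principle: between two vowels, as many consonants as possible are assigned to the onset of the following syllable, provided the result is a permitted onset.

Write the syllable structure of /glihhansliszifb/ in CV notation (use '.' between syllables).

CCVC.CVC.CCVC.CVCC

Vowels present: i, a, i, i; each is a nucleus, giving 4 syllables.
/i…a/ gap (V1→V2): cluster /hh/ — the longest permitted-onset suffix is /h/; onset = /h/, preceding coda = /h/.
/a…i/ gap (V2→V3): /nsl/ splits as /n/ + /sl/ (/sl/ is the longest suffix that is a licit onset).
/i…i/ gap (V3→V4): /sz/ splits as /s/ + /z/ (/z/ is the longest suffix that is a licit onset).
Putting it together: glih.han.slis.zifb.
Mapping each syllable to C/V: /glih/ → CCVC, /han/ → CVC, /slis/ → CCVC, /zifb/ → CVCC.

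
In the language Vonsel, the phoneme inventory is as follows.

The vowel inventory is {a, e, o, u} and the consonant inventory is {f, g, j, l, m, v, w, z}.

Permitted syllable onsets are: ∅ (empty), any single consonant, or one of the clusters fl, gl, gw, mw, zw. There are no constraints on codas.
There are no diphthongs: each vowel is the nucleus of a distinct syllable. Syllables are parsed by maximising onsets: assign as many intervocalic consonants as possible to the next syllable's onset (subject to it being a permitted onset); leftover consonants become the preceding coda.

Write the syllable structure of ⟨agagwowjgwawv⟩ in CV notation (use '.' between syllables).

Nuclei (vowels): a, a, o, a → 4 syllables.
Between /a/ (V1) and /a/ (V2): /g/ is a single consonant, so it becomes the next onset.
Between /a/ (V2) and /o/ (V3): cluster /gw/ — /gw/ is itself a permitted onset, so the whole cluster goes right; preceding coda = ∅.
Between /o/ (V3) and /a/ (V4): cluster /wjgw/ — the longest permitted-onset suffix is /gw/; onset = /gw/, preceding coda = /wj/.
So the parse is a.ga.gwowj.gwawv.
Mapping each syllable to C/V: /a/ → V, /ga/ → CV, /gwowj/ → CCVCC, /gwawv/ → CCVCC.

V.CV.CCVCC.CCVCC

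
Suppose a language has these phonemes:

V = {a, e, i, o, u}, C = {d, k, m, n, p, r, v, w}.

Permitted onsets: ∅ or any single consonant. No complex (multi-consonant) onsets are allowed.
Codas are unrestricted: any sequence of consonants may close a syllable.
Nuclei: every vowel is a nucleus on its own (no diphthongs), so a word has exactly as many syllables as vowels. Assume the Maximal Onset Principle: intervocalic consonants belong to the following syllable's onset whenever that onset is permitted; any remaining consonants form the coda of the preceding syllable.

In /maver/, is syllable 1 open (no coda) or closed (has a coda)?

open

Vowels present: a, e; each is a nucleus, giving 2 syllables.
V1 /a/ – V2 /e/: /v/ → onset of the next syllable (single consonants are always licit onsets).
Putting it together: ma.ver.
Syllable 1 is /ma/; it ends in its nucleus with no coda, so it is open.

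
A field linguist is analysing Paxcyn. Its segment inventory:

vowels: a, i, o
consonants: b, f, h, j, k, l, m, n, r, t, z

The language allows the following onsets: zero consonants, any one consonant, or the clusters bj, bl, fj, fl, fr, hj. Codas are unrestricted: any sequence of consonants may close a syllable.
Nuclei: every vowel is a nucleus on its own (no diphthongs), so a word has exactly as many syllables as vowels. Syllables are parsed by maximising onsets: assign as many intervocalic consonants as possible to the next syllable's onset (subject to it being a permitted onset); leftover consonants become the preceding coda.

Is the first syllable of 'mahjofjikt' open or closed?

open

The vowels are a, o, i — 3 nuclei, so 3 syllables.
σ1/σ2 boundary: cluster /hj/ — /hj/ is itself a permitted onset, so the whole cluster goes right; preceding coda = ∅.
σ2/σ3 boundary: /fj/ — entire cluster is a permitted onset → onset /fj/, coda ∅.
Syllabification: ma.hjo.fjikt.
Syllable 1 is /ma/; it ends in its nucleus with no coda, so it is open.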